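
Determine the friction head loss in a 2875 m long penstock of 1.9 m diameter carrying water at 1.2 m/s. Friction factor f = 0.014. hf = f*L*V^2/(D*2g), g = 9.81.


hf = 0.014 * 2875 * 1.2^2 / (1.9 * 2 * 9.81) = 1.5548 m


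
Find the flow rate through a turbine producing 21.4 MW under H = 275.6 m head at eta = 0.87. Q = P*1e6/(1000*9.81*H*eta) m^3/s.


Q = 21.4 * 1e6 / (1000 * 9.81 * 275.6 * 0.87) = 9.0980 m^3/s


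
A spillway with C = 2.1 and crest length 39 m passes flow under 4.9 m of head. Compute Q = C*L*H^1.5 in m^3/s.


Q = 2.1 * 39 * 4.9^1.5 = 888.3376 m^3/s


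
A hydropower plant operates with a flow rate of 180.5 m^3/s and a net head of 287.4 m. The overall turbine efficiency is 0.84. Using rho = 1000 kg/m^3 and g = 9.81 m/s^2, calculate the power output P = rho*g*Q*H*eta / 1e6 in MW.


P = 1000 * 9.81 * 180.5 * 287.4 * 0.84 / 1e6 = 427.4765 MW


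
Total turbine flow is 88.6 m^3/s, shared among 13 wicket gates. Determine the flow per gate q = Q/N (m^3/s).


q = 88.6 / 13 = 6.8154 m^3/s


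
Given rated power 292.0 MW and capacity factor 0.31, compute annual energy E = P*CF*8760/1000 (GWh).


E = 292.0 * 0.31 * 8760 / 1000 = 792.9552 GWh


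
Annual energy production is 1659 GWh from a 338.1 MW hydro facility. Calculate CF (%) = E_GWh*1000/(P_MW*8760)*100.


CF = 1659 * 1000 / (338.1 * 8760) * 100 = 56.0141 %


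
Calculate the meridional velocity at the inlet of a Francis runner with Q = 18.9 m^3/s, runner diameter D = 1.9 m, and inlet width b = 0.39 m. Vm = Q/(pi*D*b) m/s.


Vm = 18.9 / (pi * 1.9 * 0.39) = 8.1188 m/s


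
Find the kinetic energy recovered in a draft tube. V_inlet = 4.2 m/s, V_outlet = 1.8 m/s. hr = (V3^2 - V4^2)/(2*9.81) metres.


hr = (4.2^2 - 1.8^2) / (2*9.81) = 0.7339 m


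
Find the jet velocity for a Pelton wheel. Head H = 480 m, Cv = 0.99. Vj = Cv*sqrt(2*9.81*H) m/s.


Vj = 0.99 * sqrt(2*9.81*480) = 96.0739 m/s


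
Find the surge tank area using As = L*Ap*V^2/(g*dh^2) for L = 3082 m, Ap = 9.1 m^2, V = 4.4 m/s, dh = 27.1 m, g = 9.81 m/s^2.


As = 3082 * 9.1 * 4.4^2 / (9.81 * 27.1^2) = 75.3654 m^2


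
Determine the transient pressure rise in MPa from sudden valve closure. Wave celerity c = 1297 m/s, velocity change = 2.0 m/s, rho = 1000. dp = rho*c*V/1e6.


dp = 1000 * 1297 * 2.0 / 1e6 = 2.5940 MPa


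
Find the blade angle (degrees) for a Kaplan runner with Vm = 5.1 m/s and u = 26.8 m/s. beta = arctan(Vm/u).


beta = arctan(5.1 / 26.8) = 10.7745 degrees


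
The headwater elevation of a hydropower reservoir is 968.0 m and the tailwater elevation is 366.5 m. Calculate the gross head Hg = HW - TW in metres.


Hg = 968.0 - 366.5 = 601.5000 m


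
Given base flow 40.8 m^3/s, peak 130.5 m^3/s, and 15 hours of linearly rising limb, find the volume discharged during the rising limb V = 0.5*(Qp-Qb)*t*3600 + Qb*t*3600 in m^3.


V = 0.5*(130.5 - 40.8)*15*3600 + 40.8*15*3600 = 4.6251e+06 m^3


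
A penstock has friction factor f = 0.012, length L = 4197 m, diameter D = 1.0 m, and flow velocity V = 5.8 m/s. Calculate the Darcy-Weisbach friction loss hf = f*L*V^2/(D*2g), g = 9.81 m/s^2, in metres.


hf = 0.012 * 4197 * 5.8^2 / (1.0 * 2 * 9.81) = 86.3530 m


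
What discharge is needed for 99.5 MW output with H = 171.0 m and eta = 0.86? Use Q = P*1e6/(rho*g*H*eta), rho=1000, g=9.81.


Q = 99.5 * 1e6 / (1000 * 9.81 * 171.0 * 0.86) = 68.9699 m^3/s


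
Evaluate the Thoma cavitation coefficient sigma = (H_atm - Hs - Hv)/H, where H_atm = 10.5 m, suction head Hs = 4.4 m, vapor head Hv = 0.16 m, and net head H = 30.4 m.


sigma = (10.5 - 4.4 - 0.16) / 30.4 = 0.1954


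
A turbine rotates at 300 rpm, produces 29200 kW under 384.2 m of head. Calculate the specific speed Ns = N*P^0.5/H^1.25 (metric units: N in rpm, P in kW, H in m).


Ns = 300 * 29200^0.5 / 384.2^1.25 = 30.1381


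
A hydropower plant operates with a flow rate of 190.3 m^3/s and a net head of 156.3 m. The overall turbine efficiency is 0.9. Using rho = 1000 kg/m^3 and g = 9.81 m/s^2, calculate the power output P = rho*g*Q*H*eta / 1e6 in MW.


P = 1000 * 9.81 * 190.3 * 156.3 * 0.9 / 1e6 = 262.6088 MW


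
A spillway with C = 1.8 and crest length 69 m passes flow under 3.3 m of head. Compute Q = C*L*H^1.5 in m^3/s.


Q = 1.8 * 69 * 3.3^1.5 = 744.5477 m^3/s


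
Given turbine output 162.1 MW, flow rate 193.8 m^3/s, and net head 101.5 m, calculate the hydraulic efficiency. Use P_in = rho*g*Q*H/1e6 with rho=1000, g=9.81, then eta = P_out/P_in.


P_in = 1000 * 9.81 * 193.8 * 101.5 / 1e6 = 192.9696 MW
eta = 162.1 / 192.9696 = 0.8400


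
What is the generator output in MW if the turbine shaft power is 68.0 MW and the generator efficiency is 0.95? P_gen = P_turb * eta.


P_gen = 68.0 * 0.95 = 64.6000 MW


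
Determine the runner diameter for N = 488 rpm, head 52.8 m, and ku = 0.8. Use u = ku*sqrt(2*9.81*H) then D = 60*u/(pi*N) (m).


u = 0.8 * sqrt(2*9.81*52.8) = 25.7488 m/s
D = 60 * 25.7488 / (pi * 488) = 1.0077 m


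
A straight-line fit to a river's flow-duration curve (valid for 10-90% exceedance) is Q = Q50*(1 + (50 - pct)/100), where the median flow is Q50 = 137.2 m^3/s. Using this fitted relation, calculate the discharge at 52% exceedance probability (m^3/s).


Q = 137.2 * (1 + (50 - 52)/100) = 134.4560 m^3/s


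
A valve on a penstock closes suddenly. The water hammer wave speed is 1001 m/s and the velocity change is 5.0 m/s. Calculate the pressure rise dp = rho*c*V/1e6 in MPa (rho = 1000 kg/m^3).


dp = 1000 * 1001 * 5.0 / 1e6 = 5.0050 MPa


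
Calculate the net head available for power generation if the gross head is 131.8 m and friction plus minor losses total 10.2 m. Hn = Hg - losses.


Hn = 131.8 - 10.2 = 121.6000 m


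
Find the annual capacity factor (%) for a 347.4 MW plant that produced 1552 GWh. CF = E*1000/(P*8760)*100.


CF = 1552 * 1000 / (347.4 * 8760) * 100 = 50.9985 %


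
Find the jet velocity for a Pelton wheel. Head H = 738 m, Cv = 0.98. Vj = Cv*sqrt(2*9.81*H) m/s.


Vj = 0.98 * sqrt(2*9.81*738) = 117.9244 m/s


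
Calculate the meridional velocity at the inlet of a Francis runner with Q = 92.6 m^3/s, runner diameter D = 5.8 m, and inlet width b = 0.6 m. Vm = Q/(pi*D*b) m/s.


Vm = 92.6 / (pi * 5.8 * 0.6) = 8.4700 m/s


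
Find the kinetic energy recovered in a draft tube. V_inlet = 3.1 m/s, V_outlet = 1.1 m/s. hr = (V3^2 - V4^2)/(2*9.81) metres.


hr = (3.1^2 - 1.1^2) / (2*9.81) = 0.4281 m


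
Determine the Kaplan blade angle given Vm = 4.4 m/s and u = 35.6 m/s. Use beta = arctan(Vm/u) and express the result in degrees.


beta = arctan(4.4 / 35.6) = 7.0458 degrees


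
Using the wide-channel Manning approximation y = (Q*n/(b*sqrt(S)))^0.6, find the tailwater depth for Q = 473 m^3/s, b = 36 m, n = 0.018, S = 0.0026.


y = (473 * 0.018 / (36 * 0.0026^0.5))^0.6 = 2.5108 m


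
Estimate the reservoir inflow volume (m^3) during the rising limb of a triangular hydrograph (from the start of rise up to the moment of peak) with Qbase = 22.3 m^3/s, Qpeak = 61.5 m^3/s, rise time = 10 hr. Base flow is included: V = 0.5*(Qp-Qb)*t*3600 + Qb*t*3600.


V = 0.5*(61.5 - 22.3)*10*3600 + 22.3*10*3600 = 1.5084e+06 m^3


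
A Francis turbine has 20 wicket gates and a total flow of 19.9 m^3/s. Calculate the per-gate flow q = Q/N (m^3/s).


q = 19.9 / 20 = 0.9950 m^3/s


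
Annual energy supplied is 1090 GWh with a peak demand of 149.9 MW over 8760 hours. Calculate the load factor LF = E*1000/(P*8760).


LF = 1090 * 1000 / (149.9 * 8760) = 0.8301


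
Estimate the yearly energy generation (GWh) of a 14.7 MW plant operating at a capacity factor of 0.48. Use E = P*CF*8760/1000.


E = 14.7 * 0.48 * 8760 / 1000 = 61.8106 GWh


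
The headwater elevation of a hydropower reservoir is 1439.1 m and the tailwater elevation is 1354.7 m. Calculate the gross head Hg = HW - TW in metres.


Hg = 1439.1 - 1354.7 = 84.4000 m


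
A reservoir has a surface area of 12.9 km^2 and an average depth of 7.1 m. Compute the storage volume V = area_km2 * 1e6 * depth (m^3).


V = 12.9 * 1e6 * 7.1 = 9.1590e+07 m^3


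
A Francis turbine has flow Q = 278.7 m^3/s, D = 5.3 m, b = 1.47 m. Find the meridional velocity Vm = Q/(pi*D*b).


Vm = 278.7 / (pi * 5.3 * 1.47) = 11.3866 m/s


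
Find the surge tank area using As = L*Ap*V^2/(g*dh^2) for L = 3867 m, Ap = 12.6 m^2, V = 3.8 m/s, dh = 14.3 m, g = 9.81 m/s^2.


As = 3867 * 12.6 * 3.8^2 / (9.81 * 14.3^2) = 350.7283 m^2


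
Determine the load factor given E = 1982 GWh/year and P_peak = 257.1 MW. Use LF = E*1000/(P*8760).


LF = 1982 * 1000 / (257.1 * 8760) = 0.8800


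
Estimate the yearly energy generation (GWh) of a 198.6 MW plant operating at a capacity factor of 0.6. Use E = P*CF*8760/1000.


E = 198.6 * 0.6 * 8760 / 1000 = 1043.8416 GWh


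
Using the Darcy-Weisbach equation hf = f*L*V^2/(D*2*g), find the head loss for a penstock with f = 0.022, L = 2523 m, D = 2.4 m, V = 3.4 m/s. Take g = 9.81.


hf = 0.022 * 2523 * 3.4^2 / (2.4 * 2 * 9.81) = 13.6266 m


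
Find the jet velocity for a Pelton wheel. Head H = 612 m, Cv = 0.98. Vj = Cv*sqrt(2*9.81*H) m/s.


Vj = 0.98 * sqrt(2*9.81*612) = 107.3869 m/s


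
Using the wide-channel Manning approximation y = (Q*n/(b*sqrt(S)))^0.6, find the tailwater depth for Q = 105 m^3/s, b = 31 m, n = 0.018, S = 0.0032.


y = (105 * 0.018 / (31 * 0.0032^0.5))^0.6 = 1.0460 m


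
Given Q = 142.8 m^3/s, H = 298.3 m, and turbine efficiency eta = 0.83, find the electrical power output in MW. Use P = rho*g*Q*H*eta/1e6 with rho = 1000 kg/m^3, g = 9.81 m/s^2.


P = 1000 * 9.81 * 142.8 * 298.3 * 0.83 / 1e6 = 346.8395 MW


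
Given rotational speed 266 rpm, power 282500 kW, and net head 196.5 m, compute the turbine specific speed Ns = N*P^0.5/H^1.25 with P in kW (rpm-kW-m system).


Ns = 266 * 282500^0.5 / 196.5^1.25 = 192.1709


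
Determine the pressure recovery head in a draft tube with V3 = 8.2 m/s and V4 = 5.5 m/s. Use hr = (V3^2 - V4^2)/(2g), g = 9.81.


hr = (8.2^2 - 5.5^2) / (2*9.81) = 1.8853 m


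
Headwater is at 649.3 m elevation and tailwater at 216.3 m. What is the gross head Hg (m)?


Hg = 649.3 - 216.3 = 433.0000 m


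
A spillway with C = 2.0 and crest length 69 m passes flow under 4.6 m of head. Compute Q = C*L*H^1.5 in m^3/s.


Q = 2.0 * 69 * 4.6^1.5 = 1361.4943 m^3/s


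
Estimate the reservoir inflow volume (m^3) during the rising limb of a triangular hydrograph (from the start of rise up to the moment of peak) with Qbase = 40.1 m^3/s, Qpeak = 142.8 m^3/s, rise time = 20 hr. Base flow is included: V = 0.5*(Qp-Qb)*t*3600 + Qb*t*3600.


V = 0.5*(142.8 - 40.1)*20*3600 + 40.1*20*3600 = 6.5844e+06 m^3


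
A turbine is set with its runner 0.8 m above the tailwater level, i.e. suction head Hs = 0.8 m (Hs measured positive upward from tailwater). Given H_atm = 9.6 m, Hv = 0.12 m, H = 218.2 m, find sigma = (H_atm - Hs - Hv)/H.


sigma = (9.6 - 0.8 - 0.12) / 218.2 = 0.0398


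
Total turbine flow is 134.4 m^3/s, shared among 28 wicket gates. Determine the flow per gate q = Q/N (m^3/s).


q = 134.4 / 28 = 4.8000 m^3/s


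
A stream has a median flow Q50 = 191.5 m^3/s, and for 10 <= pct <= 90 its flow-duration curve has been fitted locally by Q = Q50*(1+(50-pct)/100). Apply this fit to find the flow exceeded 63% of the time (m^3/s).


Q = 191.5 * (1 + (50 - 63)/100) = 166.6050 m^3/s


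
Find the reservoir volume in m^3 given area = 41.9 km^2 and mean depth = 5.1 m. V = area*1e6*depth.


V = 41.9 * 1e6 * 5.1 = 2.1369e+08 m^3


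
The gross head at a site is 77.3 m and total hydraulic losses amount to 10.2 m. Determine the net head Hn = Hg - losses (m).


Hn = 77.3 - 10.2 = 67.1000 m


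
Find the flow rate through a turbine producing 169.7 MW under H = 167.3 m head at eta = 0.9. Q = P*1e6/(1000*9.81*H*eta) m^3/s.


Q = 169.7 * 1e6 / (1000 * 9.81 * 167.3 * 0.9) = 114.8879 m^3/s


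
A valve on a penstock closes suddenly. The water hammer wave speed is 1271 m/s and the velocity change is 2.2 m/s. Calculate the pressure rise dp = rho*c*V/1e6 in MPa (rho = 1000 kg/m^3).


dp = 1000 * 1271 * 2.2 / 1e6 = 2.7962 MPa


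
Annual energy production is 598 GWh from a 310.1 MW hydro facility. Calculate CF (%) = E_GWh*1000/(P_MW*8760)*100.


CF = 598 * 1000 / (310.1 * 8760) * 100 = 22.0138 %


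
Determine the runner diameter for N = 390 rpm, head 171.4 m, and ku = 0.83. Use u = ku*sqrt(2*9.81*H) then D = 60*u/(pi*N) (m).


u = 0.83 * sqrt(2*9.81*171.4) = 48.1319 m/s
D = 60 * 48.1319 / (pi * 390) = 2.3571 m


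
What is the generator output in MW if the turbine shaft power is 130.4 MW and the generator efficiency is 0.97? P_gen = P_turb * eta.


P_gen = 130.4 * 0.97 = 126.4880 MW


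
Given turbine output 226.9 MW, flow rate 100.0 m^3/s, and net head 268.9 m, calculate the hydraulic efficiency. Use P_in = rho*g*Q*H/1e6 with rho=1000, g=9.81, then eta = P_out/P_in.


P_in = 1000 * 9.81 * 100.0 * 268.9 / 1e6 = 263.7909 MW
eta = 226.9 / 263.7909 = 0.8602


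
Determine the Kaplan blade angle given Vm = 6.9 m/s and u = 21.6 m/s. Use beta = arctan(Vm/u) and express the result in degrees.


beta = arctan(6.9 / 21.6) = 17.7158 degrees


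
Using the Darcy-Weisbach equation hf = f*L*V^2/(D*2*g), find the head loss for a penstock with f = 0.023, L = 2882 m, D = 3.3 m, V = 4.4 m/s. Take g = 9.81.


hf = 0.023 * 2882 * 4.4^2 / (3.3 * 2 * 9.81) = 19.8205 m


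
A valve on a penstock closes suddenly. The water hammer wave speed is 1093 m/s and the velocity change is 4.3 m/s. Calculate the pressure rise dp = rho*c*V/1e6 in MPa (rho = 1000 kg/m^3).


dp = 1000 * 1093 * 4.3 / 1e6 = 4.6999 MPa


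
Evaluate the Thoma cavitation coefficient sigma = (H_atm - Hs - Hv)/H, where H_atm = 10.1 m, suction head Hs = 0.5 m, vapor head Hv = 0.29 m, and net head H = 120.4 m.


sigma = (10.1 - 0.5 - 0.29) / 120.4 = 0.0773


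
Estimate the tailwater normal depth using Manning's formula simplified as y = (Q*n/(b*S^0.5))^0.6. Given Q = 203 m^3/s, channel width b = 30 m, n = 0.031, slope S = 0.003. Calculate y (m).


y = (203 * 0.031 / (30 * 0.003^0.5))^0.6 = 2.2382 m


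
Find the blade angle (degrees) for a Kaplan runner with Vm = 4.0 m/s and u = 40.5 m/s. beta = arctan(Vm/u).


beta = arctan(4.0 / 40.5) = 5.6405 degrees


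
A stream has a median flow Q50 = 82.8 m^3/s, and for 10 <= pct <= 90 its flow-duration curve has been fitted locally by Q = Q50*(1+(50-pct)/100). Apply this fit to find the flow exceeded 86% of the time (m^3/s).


Q = 82.8 * (1 + (50 - 86)/100) = 52.9920 m^3/s


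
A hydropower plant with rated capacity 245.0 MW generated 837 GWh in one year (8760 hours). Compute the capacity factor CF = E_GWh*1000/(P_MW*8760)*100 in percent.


CF = 837 * 1000 / (245.0 * 8760) * 100 = 38.9992 %


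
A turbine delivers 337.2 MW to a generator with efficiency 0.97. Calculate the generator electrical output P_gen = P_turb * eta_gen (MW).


P_gen = 337.2 * 0.97 = 327.0840 MW


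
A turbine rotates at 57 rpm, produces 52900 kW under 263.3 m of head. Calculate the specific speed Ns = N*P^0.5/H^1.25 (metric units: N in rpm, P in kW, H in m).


Ns = 57 * 52900^0.5 / 263.3^1.25 = 12.3606


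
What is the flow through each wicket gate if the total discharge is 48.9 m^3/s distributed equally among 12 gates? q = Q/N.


q = 48.9 / 12 = 4.0750 m^3/s


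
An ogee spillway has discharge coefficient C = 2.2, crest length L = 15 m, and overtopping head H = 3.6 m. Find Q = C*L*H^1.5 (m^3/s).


Q = 2.2 * 15 * 3.6^1.5 = 225.4072 m^3/s


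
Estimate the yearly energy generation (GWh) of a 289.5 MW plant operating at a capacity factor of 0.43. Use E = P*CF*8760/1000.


E = 289.5 * 0.43 * 8760 / 1000 = 1090.4886 GWh


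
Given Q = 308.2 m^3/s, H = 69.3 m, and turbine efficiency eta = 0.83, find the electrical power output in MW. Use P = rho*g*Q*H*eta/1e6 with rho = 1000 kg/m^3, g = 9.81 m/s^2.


P = 1000 * 9.81 * 308.2 * 69.3 * 0.83 / 1e6 = 173.9054 MW


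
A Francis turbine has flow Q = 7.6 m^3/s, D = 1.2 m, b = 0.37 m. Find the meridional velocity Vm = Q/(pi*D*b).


Vm = 7.6 / (pi * 1.2 * 0.37) = 5.4485 m/s


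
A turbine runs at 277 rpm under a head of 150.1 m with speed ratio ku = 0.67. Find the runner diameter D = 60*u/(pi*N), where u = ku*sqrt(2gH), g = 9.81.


u = 0.67 * sqrt(2*9.81*150.1) = 36.3592 m/s
D = 60 * 36.3592 / (pi * 277) = 2.5069 m


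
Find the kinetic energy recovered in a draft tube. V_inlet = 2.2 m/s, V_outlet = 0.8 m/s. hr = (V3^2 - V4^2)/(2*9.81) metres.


hr = (2.2^2 - 0.8^2) / (2*9.81) = 0.2141 m


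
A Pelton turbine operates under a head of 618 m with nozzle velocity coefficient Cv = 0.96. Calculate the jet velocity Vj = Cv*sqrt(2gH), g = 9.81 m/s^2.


Vj = 0.96 * sqrt(2*9.81*618) = 105.7097 m/s


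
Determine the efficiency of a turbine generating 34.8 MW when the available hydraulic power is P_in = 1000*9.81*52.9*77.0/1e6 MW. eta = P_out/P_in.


P_in = 1000 * 9.81 * 52.9 * 77.0 / 1e6 = 39.9591 MW
eta = 34.8 / 39.9591 = 0.8709


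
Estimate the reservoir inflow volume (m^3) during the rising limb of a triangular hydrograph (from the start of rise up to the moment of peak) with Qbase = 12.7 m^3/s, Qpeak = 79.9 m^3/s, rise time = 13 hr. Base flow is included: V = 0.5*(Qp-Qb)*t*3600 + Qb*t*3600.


V = 0.5*(79.9 - 12.7)*13*3600 + 12.7*13*3600 = 2.1668e+06 m^3


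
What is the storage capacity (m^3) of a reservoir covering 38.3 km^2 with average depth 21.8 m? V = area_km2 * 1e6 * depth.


V = 38.3 * 1e6 * 21.8 = 8.3494e+08 m^3


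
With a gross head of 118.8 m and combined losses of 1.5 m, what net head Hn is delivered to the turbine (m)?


Hn = 118.8 - 1.5 = 117.3000 m


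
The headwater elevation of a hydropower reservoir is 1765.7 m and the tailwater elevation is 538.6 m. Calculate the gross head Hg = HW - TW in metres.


Hg = 1765.7 - 538.6 = 1227.1000 m


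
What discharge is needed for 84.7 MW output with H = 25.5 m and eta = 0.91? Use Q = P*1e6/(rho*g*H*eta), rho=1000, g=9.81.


Q = 84.7 * 1e6 / (1000 * 9.81 * 25.5 * 0.91) = 372.0770 m^3/s


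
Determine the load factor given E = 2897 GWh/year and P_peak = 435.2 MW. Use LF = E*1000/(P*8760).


LF = 2897 * 1000 / (435.2 * 8760) = 0.7599


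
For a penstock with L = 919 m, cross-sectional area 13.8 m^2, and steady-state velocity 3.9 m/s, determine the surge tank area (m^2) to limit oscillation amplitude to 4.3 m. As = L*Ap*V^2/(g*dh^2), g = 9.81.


As = 919 * 13.8 * 3.9^2 / (9.81 * 4.3^2) = 1063.4520 m^2


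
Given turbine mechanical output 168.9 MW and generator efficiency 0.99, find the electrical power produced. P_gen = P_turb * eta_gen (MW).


P_gen = 168.9 * 0.99 = 167.2110 MW


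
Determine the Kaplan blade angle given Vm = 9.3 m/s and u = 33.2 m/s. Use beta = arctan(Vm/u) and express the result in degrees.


beta = arctan(9.3 / 33.2) = 15.6486 degrees


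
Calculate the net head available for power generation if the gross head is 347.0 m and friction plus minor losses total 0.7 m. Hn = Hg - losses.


Hn = 347.0 - 0.7 = 346.3000 m


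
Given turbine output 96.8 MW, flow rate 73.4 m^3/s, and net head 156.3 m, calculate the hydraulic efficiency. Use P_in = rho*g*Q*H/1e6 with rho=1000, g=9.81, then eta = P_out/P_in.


P_in = 1000 * 9.81 * 73.4 * 156.3 / 1e6 = 112.5444 MW
eta = 96.8 / 112.5444 = 0.8601


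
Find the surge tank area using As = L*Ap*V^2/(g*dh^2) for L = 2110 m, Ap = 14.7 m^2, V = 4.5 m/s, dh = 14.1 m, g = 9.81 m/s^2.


As = 2110 * 14.7 * 4.5^2 / (9.81 * 14.1^2) = 322.0458 m^2


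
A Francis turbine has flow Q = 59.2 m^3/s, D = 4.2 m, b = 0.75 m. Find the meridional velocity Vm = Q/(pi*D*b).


Vm = 59.2 / (pi * 4.2 * 0.75) = 5.9822 m/s


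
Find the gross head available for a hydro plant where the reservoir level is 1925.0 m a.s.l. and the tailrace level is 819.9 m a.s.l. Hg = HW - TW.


Hg = 1925.0 - 819.9 = 1105.1000 m


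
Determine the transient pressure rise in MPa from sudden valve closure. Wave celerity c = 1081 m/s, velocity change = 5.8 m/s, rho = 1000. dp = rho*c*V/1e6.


dp = 1000 * 1081 * 5.8 / 1e6 = 6.2698 MPa


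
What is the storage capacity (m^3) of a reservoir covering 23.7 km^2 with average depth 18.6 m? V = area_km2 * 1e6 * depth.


V = 23.7 * 1e6 * 18.6 = 4.4082e+08 m^3


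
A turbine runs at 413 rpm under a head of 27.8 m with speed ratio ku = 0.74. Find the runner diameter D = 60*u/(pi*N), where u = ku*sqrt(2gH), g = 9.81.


u = 0.74 * sqrt(2*9.81*27.8) = 17.2824 m/s
D = 60 * 17.2824 / (pi * 413) = 0.7992 m


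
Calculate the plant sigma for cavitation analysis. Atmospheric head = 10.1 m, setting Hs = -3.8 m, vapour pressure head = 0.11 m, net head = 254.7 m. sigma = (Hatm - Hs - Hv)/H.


sigma = (10.1 - (-3.8) - 0.11) / 254.7 = 0.0541


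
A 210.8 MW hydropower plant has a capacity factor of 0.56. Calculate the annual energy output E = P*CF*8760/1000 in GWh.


E = 210.8 * 0.56 * 8760 / 1000 = 1034.1005 GWh


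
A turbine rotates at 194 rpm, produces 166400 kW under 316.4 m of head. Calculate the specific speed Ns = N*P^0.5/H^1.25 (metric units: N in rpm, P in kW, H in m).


Ns = 194 * 166400^0.5 / 316.4^1.25 = 59.3038


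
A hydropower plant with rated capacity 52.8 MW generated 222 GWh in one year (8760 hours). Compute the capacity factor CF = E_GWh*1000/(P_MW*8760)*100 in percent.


CF = 222 * 1000 / (52.8 * 8760) * 100 = 47.9971 %


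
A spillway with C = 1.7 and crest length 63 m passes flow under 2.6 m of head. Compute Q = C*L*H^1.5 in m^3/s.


Q = 1.7 * 63 * 2.6^1.5 = 449.0033 m^3/s


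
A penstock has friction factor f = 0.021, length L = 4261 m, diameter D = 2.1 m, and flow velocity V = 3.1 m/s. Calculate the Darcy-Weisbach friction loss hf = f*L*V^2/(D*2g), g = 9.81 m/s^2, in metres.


hf = 0.021 * 4261 * 3.1^2 / (2.1 * 2 * 9.81) = 20.8706 m


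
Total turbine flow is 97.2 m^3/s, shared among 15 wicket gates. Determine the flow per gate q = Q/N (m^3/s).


q = 97.2 / 15 = 6.4800 m^3/s


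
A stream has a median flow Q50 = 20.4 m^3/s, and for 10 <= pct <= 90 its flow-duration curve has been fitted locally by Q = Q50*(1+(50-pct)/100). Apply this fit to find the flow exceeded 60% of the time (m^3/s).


Q = 20.4 * (1 + (50 - 60)/100) = 18.3600 m^3/s


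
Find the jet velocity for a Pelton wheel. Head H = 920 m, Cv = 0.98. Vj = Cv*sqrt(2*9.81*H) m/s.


Vj = 0.98 * sqrt(2*9.81*920) = 131.6647 m/s


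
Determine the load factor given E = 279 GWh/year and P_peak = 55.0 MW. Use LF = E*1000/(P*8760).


LF = 279 * 1000 / (55.0 * 8760) = 0.5791


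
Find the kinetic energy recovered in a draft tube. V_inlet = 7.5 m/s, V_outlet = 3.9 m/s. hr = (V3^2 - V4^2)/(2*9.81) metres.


hr = (7.5^2 - 3.9^2) / (2*9.81) = 2.0917 m


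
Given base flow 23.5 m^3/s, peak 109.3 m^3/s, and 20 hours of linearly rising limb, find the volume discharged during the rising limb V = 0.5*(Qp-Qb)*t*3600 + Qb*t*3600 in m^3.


V = 0.5*(109.3 - 23.5)*20*3600 + 23.5*20*3600 = 4.7808e+06 m^3


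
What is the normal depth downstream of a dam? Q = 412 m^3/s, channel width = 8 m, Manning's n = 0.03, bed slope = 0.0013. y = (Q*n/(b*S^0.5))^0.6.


y = (412 * 0.03 / (8 * 0.0013^0.5))^0.6 = 9.5318 m


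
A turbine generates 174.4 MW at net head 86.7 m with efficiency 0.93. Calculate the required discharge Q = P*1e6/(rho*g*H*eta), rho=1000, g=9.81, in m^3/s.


Q = 174.4 * 1e6 / (1000 * 9.81 * 86.7 * 0.93) = 220.4832 m^3/s


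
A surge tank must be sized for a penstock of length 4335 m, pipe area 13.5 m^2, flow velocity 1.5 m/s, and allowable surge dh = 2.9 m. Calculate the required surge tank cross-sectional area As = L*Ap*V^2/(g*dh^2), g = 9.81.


As = 4335 * 13.5 * 1.5^2 / (9.81 * 2.9^2) = 1596.0276 m^2


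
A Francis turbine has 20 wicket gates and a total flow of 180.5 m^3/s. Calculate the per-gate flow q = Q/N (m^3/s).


q = 180.5 / 20 = 9.0250 m^3/s


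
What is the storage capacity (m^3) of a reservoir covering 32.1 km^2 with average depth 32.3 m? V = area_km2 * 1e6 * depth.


V = 32.1 * 1e6 * 32.3 = 1.0368e+09 m^3


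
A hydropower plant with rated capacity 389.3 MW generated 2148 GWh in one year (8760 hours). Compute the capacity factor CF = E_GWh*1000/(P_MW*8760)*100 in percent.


CF = 2148 * 1000 / (389.3 * 8760) * 100 = 62.9863 %


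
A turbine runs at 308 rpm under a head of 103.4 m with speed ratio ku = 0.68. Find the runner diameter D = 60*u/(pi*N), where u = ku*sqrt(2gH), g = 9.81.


u = 0.68 * sqrt(2*9.81*103.4) = 30.6280 m/s
D = 60 * 30.6280 / (pi * 308) = 1.8992 m


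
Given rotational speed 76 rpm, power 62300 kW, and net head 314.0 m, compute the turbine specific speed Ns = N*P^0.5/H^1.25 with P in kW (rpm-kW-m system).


Ns = 76 * 62300^0.5 / 314.0^1.25 = 14.3514


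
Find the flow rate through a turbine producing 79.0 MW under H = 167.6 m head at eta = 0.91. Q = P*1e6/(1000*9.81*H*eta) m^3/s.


Q = 79.0 * 1e6 / (1000 * 9.81 * 167.6 * 0.91) = 52.8011 m^3/s


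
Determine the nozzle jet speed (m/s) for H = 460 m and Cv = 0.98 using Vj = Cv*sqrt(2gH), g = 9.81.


Vj = 0.98 * sqrt(2*9.81*460) = 93.1010 m/s


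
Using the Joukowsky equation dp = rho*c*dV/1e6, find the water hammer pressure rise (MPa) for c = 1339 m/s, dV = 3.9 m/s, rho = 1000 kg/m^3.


dp = 1000 * 1339 * 3.9 / 1e6 = 5.2221 MPa


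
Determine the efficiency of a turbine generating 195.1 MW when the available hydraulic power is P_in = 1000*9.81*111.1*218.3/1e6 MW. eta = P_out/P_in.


P_in = 1000 * 9.81 * 111.1 * 218.3 / 1e6 = 237.9232 MW
eta = 195.1 / 237.9232 = 0.8200


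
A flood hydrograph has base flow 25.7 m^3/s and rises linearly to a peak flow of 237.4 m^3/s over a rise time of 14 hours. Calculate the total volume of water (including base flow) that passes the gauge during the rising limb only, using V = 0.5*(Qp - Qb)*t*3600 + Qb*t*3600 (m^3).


V = 0.5*(237.4 - 25.7)*14*3600 + 25.7*14*3600 = 6.6301e+06 m^3


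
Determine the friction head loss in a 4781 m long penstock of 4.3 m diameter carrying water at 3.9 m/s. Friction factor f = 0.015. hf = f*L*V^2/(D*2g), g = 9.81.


hf = 0.015 * 4781 * 3.9^2 / (4.3 * 2 * 9.81) = 12.9292 m


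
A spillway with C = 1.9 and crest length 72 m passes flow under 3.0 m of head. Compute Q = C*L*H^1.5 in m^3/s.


Q = 1.9 * 72 * 3.0^1.5 = 710.8337 m^3/s


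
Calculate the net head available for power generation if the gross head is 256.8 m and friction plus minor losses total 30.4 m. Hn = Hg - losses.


Hn = 256.8 - 30.4 = 226.4000 m


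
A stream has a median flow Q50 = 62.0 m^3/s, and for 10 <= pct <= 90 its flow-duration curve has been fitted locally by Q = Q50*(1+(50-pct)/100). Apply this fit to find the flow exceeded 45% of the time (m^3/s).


Q = 62.0 * (1 + (50 - 45)/100) = 65.1000 m^3/s


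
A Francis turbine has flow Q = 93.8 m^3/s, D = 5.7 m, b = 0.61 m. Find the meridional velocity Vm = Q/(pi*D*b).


Vm = 93.8 / (pi * 5.7 * 0.61) = 8.5871 m/s


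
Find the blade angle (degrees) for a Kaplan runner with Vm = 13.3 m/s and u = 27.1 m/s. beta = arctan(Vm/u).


beta = arctan(13.3 / 27.1) = 26.1406 degrees


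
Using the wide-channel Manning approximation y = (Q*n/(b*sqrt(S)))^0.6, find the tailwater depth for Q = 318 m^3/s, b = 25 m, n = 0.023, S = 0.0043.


y = (318 * 0.023 / (25 * 0.0043^0.5))^0.6 = 2.4529 m


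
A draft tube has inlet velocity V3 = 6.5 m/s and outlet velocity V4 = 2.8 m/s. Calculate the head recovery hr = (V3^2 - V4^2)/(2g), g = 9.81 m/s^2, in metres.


hr = (6.5^2 - 2.8^2) / (2*9.81) = 1.7538 m


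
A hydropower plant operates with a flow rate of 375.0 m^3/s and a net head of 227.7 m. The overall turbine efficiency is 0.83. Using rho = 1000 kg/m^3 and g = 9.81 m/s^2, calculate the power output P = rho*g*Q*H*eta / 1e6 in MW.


P = 1000 * 9.81 * 375.0 * 227.7 * 0.83 / 1e6 = 695.2506 MW


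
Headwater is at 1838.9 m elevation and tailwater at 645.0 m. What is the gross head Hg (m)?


Hg = 1838.9 - 645.0 = 1193.9000 m


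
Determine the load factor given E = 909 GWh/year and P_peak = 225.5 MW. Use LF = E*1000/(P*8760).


LF = 909 * 1000 / (225.5 * 8760) = 0.4602


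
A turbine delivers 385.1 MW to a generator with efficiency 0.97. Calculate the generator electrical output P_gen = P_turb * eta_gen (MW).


P_gen = 385.1 * 0.97 = 373.5470 MW


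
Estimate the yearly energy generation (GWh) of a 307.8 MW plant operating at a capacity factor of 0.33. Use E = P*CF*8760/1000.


E = 307.8 * 0.33 * 8760 / 1000 = 889.7882 GWh


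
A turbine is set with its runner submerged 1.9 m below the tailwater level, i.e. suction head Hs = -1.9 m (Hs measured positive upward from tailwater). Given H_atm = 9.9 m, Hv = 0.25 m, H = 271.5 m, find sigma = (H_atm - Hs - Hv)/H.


sigma = (9.9 - (-1.9) - 0.25) / 271.5 = 0.0425


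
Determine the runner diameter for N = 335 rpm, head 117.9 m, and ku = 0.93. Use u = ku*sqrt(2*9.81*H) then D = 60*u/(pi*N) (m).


u = 0.93 * sqrt(2*9.81*117.9) = 44.7290 m/s
D = 60 * 44.7290 / (pi * 335) = 2.5500 m


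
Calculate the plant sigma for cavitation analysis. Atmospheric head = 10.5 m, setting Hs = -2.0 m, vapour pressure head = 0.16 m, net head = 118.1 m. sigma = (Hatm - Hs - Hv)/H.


sigma = (10.5 - (-2.0) - 0.16) / 118.1 = 0.1045


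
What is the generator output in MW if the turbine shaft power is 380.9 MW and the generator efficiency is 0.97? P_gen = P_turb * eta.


P_gen = 380.9 * 0.97 = 369.4730 MW


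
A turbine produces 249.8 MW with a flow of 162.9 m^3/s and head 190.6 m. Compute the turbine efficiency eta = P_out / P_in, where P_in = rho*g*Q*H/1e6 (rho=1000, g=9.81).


P_in = 1000 * 9.81 * 162.9 * 190.6 / 1e6 = 304.5881 MW
eta = 249.8 / 304.5881 = 0.8201


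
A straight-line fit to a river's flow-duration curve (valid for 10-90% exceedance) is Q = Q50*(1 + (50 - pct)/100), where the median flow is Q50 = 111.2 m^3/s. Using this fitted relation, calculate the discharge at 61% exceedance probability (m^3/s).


Q = 111.2 * (1 + (50 - 61)/100) = 98.9680 m^3/s


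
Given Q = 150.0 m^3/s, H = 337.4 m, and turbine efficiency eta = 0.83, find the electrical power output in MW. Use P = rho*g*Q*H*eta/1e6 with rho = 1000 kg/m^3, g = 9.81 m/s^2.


P = 1000 * 9.81 * 150.0 * 337.4 * 0.83 / 1e6 = 412.0818 MW


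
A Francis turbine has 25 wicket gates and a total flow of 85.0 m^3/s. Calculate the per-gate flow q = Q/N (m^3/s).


q = 85.0 / 25 = 3.4000 m^3/s


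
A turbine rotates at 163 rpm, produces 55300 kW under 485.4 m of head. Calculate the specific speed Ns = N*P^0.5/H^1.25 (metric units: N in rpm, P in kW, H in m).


Ns = 163 * 55300^0.5 / 485.4^1.25 = 16.8239


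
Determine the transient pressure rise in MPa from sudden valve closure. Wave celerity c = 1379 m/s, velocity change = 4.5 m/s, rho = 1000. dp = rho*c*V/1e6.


dp = 1000 * 1379 * 4.5 / 1e6 = 6.2055 MPa


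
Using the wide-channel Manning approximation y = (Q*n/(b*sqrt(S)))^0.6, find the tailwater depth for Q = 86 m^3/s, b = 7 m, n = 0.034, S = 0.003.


y = (86 * 0.034 / (7 * 0.003^0.5))^0.6 = 3.3837 m


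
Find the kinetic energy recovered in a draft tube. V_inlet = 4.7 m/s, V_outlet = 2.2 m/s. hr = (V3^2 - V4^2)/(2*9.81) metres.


hr = (4.7^2 - 2.2^2) / (2*9.81) = 0.8792 m


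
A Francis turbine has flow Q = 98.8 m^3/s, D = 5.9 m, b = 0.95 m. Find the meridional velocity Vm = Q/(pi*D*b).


Vm = 98.8 / (pi * 5.9 * 0.95) = 5.6109 m/s


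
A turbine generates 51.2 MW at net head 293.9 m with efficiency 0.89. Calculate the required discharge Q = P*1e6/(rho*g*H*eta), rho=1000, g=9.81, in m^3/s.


Q = 51.2 * 1e6 / (1000 * 9.81 * 293.9 * 0.89) = 19.9531 m^3/s


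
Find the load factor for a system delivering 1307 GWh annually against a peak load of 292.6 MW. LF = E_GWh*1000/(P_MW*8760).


LF = 1307 * 1000 / (292.6 * 8760) = 0.5099


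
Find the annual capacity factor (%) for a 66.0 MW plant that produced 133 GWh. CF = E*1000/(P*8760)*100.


CF = 133 * 1000 / (66.0 * 8760) * 100 = 23.0040 %


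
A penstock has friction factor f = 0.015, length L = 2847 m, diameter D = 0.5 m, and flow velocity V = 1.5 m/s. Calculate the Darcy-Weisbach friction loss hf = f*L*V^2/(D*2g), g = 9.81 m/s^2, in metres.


hf = 0.015 * 2847 * 1.5^2 / (0.5 * 2 * 9.81) = 9.7947 m


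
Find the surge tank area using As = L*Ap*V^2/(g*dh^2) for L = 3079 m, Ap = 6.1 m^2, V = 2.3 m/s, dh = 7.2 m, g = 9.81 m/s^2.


As = 3079 * 6.1 * 2.3^2 / (9.81 * 7.2^2) = 195.3715 m^2


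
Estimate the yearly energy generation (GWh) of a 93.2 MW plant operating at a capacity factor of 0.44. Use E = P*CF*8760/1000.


E = 93.2 * 0.44 * 8760 / 1000 = 359.2301 GWh


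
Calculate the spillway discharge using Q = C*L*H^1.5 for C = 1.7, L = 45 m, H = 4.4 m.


Q = 1.7 * 45 * 4.4^1.5 = 706.0581 m^3/s


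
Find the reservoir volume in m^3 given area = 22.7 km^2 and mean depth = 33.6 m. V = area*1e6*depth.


V = 22.7 * 1e6 * 33.6 = 7.6272e+08 m^3


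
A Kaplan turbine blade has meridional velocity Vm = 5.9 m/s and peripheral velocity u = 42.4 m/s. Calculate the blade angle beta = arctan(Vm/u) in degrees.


beta = arctan(5.9 / 42.4) = 7.9219 degrees


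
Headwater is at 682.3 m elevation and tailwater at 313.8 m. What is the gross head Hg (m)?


Hg = 682.3 - 313.8 = 368.5000 m


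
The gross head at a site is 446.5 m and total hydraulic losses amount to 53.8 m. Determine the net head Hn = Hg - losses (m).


Hn = 446.5 - 53.8 = 392.7000 m


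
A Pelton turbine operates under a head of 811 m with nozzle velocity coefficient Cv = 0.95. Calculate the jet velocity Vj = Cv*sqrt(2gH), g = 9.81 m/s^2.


Vj = 0.95 * sqrt(2*9.81*811) = 119.8350 m/s


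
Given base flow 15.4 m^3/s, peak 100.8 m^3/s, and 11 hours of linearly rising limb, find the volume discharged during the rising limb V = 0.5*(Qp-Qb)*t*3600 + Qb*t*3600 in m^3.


V = 0.5*(100.8 - 15.4)*11*3600 + 15.4*11*3600 = 2.3008e+06 m^3


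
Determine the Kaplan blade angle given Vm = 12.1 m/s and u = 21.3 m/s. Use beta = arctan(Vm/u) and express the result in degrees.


beta = arctan(12.1 / 21.3) = 29.5998 degrees


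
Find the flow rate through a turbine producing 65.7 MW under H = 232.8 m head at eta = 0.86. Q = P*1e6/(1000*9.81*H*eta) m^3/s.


Q = 65.7 * 1e6 / (1000 * 9.81 * 232.8 * 0.86) = 33.4514 m^3/s


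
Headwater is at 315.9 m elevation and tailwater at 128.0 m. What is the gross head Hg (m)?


Hg = 315.9 - 128.0 = 187.9000 m


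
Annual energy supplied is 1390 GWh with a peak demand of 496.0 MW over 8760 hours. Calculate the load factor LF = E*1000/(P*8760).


LF = 1390 * 1000 / (496.0 * 8760) = 0.3199


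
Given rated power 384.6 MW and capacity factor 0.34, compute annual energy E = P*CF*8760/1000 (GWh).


E = 384.6 * 0.34 * 8760 / 1000 = 1145.4926 GWh


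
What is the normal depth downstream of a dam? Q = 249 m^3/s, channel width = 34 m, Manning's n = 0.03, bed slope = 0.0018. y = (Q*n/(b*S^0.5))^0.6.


y = (249 * 0.03 / (34 * 0.0018^0.5))^0.6 = 2.6824 m


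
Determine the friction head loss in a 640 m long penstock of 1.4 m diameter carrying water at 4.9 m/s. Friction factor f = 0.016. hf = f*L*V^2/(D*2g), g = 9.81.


hf = 0.016 * 640 * 4.9^2 / (1.4 * 2 * 9.81) = 8.9509 m


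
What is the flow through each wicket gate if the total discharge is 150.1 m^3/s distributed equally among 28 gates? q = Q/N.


q = 150.1 / 28 = 5.3607 m^3/s


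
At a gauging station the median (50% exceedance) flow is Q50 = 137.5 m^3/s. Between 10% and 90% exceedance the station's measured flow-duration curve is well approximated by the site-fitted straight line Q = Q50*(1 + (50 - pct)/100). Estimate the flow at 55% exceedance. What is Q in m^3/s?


Q = 137.5 * (1 + (50 - 55)/100) = 130.6250 m^3/s


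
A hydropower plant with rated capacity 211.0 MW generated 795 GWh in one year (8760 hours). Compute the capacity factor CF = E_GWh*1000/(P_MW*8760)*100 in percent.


CF = 795 * 1000 / (211.0 * 8760) * 100 = 43.0111 %


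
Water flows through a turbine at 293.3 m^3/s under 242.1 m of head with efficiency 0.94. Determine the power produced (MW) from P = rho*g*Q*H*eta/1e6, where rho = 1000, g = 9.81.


P = 1000 * 9.81 * 293.3 * 242.1 * 0.94 / 1e6 = 654.7925 MW


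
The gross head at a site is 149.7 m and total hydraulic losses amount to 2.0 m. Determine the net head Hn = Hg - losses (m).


Hn = 149.7 - 2.0 = 147.7000 m


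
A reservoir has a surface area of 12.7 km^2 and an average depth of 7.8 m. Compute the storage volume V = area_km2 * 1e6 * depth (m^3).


V = 12.7 * 1e6 * 7.8 = 9.9060e+07 m^3


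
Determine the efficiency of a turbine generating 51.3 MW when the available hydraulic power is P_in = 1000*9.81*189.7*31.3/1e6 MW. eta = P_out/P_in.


P_in = 1000 * 9.81 * 189.7 * 31.3 / 1e6 = 58.2480 MW
eta = 51.3 / 58.2480 = 0.8807


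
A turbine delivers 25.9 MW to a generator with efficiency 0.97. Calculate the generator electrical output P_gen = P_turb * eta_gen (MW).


P_gen = 25.9 * 0.97 = 25.1230 MW


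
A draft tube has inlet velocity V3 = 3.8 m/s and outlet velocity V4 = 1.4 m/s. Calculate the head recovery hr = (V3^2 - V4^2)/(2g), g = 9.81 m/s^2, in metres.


hr = (3.8^2 - 1.4^2) / (2*9.81) = 0.6361 m


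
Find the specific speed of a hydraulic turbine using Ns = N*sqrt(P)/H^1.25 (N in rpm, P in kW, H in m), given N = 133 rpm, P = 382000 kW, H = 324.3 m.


Ns = 133 * 382000^0.5 / 324.3^1.25 = 59.7310


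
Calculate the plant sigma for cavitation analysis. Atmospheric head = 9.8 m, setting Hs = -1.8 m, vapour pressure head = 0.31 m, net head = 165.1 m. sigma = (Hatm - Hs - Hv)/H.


sigma = (9.8 - (-1.8) - 0.31) / 165.1 = 0.0684


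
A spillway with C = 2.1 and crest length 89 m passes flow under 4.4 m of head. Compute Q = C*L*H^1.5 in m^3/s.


Q = 2.1 * 89 * 4.4^1.5 = 1724.9969 m^3/s


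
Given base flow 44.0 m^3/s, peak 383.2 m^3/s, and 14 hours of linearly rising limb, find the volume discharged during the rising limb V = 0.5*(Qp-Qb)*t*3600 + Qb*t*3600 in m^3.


V = 0.5*(383.2 - 44.0)*14*3600 + 44.0*14*3600 = 1.0765e+07 m^3


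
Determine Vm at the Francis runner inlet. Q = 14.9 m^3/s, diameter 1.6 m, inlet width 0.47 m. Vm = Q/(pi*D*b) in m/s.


Vm = 14.9 / (pi * 1.6 * 0.47) = 6.3069 m/s


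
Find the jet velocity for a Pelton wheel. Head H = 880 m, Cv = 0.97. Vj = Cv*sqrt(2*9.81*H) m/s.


Vj = 0.97 * sqrt(2*9.81*880) = 127.4567 m/s


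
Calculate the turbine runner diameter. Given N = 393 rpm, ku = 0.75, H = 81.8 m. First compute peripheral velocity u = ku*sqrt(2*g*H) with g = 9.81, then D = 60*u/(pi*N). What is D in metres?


u = 0.75 * sqrt(2*9.81*81.8) = 30.0461 m/s
D = 60 * 30.0461 / (pi * 393) = 1.4601 m


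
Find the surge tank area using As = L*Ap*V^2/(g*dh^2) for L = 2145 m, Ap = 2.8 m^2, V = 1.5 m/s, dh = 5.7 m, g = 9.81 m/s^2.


As = 2145 * 2.8 * 1.5^2 / (9.81 * 5.7^2) = 42.3984 m^2


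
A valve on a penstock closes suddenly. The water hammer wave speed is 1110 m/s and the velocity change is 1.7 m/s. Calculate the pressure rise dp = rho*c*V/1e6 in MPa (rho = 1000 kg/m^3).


dp = 1000 * 1110 * 1.7 / 1e6 = 1.8870 MPa


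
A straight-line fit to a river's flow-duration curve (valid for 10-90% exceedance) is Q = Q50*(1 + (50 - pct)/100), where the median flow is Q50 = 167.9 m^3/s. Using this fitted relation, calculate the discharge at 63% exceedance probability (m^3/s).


Q = 167.9 * (1 + (50 - 63)/100) = 146.0730 m^3/s
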